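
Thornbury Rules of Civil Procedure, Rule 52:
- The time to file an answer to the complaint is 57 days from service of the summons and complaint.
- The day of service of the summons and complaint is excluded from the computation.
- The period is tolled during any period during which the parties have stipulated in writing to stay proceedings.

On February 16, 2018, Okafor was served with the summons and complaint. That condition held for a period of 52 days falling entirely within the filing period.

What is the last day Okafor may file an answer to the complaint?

June 5, 2018

57 days after February 16, 2018 is April 14, 2018.
Tolling adds 52 days: April 14, 2018 + 52 days = June 5, 2018.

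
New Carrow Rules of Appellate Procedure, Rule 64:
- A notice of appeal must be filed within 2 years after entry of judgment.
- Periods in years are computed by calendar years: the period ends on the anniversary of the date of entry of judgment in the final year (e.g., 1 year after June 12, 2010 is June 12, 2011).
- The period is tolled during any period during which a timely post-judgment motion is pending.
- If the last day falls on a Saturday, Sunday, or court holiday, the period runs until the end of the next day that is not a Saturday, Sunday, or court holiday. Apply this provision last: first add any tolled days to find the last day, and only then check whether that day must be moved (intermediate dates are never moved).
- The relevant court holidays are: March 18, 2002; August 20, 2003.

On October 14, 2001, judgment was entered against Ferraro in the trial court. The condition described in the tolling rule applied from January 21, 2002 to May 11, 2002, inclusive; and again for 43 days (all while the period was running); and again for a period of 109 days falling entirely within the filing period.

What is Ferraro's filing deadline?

2 years after October 14, 2001 is October 14, 2003.
From January 21, 2002 through May 11, 2002 inclusive is 111 days; tolling adds 111 days: October 14, 2003 + 111 days = February 2, 2004.
Tolling adds 43 days: February 2, 2004 + 43 days = March 16, 2004.
Tolling adds 109 days: March 16, 2004 + 109 days = July 3, 2004.
July 3, 2004 is Saturday; July 4, 2004 is Sunday. The next qualifying day is July 5, 2004.

July 5, 2004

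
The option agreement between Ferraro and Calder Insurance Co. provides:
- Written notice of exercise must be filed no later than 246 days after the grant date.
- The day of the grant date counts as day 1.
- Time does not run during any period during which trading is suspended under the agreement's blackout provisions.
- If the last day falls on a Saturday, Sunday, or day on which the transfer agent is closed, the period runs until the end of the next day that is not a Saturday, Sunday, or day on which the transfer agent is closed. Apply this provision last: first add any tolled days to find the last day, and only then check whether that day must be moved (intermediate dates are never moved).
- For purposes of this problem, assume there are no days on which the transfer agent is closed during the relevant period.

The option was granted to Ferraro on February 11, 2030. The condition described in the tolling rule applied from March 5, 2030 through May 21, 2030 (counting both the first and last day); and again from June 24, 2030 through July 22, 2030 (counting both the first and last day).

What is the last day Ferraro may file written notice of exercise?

Counting February 11, 2030 as day 1, day 246 is October 14, 2030.
From March 5, 2030 through May 21, 2030 inclusive is 78 days; tolling adds 78 days: October 14, 2030 + 78 days = December 31, 2030.
From June 24, 2030 through July 22, 2030 inclusive is 29 days; tolling adds 29 days: December 31, 2030 + 29 days = January 29, 2031.
January 29, 2031 is a Wednesday and not a day on which the transfer agent is closed, so no extension applies.

January 29, 2031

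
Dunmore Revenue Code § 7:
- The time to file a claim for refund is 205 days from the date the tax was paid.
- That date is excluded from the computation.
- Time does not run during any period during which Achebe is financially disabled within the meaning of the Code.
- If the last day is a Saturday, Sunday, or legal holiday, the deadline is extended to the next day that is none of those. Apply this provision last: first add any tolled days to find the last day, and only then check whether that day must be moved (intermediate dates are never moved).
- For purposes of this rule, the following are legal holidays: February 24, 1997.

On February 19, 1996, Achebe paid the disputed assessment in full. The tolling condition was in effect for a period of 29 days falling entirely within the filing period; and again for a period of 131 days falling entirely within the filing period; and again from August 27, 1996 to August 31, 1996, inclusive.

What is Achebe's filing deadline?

205 days after February 19, 1996 is September 11, 1996.
Tolling adds 29 days: September 11, 1996 + 29 days = October 10, 1996.
Tolling adds 131 days: October 10, 1996 + 131 days = February 18, 1997.
From August 27, 1996 through August 31, 1996 inclusive is 5 days; tolling adds 5 days: February 18, 1997 + 5 days = February 23, 1997.
February 23, 1997 is Sunday; February 24, 1997 is a listed holiday. The next qualifying day is February 25, 1997.

February 25, 1997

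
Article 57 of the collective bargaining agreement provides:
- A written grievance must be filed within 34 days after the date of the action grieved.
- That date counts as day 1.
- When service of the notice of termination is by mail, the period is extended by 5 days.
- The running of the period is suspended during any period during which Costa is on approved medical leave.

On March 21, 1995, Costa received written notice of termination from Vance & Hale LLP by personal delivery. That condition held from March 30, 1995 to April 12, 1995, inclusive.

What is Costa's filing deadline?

May 7, 1995

Counting March 21, 1995 as day 1, day 34 is April 23, 1995.
Service was not by mail, so no mail extension applies.
From March 30, 1995 through April 12, 1995 inclusive is 14 days; tolling adds 14 days: April 23, 1995 + 14 days = May 7, 1995.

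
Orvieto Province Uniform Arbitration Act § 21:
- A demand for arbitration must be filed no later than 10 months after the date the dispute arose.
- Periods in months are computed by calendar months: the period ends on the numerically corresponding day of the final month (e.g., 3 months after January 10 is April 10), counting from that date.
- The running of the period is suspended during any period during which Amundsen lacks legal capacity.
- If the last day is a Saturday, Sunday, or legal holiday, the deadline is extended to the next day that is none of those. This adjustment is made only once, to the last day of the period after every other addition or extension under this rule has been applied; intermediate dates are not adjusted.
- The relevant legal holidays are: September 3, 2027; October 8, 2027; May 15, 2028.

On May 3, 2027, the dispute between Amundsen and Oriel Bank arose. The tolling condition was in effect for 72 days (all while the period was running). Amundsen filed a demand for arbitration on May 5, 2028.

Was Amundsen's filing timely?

Yes

10 months after May 3, 2027 is March 3, 2028.
Tolling adds 72 days: March 3, 2028 + 72 days = May 14, 2028.
May 14, 2028 is Sunday; May 15, 2028 is a listed holiday. The next qualifying day is May 16, 2028.
The deadline is May 16, 2028; the filing on May 5, 2028 is on or before that date.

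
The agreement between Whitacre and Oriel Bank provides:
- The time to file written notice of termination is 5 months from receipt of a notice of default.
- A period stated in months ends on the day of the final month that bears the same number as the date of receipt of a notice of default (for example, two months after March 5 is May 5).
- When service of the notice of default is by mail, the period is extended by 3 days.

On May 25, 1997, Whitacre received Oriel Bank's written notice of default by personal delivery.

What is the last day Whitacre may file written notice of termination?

5 months after May 25, 1997 is October 25, 1997.
Service was not by mail, so no mail extension applies.

October 25, 1997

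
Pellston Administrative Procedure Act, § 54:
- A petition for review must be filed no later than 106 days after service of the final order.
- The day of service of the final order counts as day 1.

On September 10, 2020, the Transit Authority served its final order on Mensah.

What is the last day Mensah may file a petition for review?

December 24, 2020

Counting September 10, 2020 as day 1, day 106 is December 24, 2020.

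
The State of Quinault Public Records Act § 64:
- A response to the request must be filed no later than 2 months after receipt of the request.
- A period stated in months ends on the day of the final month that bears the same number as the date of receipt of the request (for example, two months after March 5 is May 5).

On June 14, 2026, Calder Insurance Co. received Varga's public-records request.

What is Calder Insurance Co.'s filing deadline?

2 months after June 14, 2026 is August 14, 2026.

August 14, 2026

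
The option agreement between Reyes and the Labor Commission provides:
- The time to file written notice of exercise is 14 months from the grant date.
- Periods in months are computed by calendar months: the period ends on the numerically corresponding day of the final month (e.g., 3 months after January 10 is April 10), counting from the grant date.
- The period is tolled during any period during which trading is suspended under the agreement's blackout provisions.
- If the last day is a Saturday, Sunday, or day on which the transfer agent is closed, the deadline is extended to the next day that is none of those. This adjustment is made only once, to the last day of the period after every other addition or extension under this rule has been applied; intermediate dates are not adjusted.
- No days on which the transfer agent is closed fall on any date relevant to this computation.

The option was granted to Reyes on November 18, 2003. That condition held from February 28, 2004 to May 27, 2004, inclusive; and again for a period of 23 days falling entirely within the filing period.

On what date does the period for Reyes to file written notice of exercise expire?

14 months after November 18, 2003 is January 18, 2005.
From February 28, 2004 through May 27, 2004 inclusive is 90 days; tolling adds 90 days: January 18, 2005 + 90 days = April 18, 2005.
Tolling adds 23 days: April 18, 2005 + 23 days = May 11, 2005.
May 11, 2005 is a Wednesday and not a day on which the transfer agent is closed, so no extension applies.

May 11, 2005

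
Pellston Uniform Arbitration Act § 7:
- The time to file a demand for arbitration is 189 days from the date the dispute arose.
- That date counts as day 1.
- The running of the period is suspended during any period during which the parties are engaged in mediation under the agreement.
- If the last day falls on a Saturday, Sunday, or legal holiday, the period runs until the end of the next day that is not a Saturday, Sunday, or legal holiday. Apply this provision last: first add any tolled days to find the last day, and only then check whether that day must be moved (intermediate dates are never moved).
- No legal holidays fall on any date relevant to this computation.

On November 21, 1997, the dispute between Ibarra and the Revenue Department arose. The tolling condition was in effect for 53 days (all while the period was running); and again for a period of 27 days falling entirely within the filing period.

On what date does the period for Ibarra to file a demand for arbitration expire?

August 17, 1998

Counting November 21, 1997 as day 1, day 189 is May 28, 1998.
Tolling adds 53 days: May 28, 1998 + 53 days = July 20, 1998.
Tolling adds 27 days: July 20, 1998 + 27 days = August 16, 1998.
August 16, 1998 is Sunday. The next qualifying day is August 17, 1998.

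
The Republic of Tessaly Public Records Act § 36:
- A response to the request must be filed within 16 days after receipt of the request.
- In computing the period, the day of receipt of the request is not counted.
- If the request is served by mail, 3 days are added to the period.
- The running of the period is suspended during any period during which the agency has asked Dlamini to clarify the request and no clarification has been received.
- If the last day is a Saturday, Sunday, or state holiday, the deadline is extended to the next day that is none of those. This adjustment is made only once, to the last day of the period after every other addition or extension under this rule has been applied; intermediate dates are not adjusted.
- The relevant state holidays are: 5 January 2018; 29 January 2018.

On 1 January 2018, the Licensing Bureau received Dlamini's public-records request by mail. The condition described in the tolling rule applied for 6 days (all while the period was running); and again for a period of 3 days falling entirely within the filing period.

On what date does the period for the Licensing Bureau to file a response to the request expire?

January 30, 2018

16 days after 1 January 2018 is January 17, 2018.
Service was by mail, adding 3 days: January 17, 2018 + 3 days = January 20, 2018.
Tolling adds 6 days: January 20, 2018 + 6 days = January 26, 2018.
Tolling adds 3 days: January 26, 2018 + 3 days = January 29, 2018.
January 29, 2018 is a listed holiday. The next qualifying day is January 30, 2018.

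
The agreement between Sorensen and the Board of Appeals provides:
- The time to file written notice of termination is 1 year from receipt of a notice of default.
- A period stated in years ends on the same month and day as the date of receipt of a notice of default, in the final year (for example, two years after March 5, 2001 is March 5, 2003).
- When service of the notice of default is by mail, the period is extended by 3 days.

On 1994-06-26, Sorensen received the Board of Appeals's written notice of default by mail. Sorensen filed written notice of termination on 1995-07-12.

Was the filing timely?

No

1 year after 1994-06-26 is June 26, 1995.
Service was by mail, adding 3 days: June 26, 1995 + 3 days = June 29, 1995.
The deadline is June 29, 1995; the filing on July 12, 1995 is after that date.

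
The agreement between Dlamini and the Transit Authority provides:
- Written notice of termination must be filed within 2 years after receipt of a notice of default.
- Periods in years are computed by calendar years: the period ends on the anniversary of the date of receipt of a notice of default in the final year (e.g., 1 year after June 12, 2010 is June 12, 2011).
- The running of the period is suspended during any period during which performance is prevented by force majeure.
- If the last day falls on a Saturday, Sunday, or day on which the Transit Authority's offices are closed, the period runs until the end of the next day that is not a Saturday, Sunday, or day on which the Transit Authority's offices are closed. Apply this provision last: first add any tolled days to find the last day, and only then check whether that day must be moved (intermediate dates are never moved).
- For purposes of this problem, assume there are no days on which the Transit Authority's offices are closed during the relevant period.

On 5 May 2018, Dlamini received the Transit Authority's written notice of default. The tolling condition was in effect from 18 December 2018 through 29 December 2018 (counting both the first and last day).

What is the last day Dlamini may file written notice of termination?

2 years after 5 May 2018 is May 5, 2020.
From December 18, 2018 through December 29, 2018 inclusive is 12 days; tolling adds 12 days: May 5, 2020 + 12 days = May 17, 2020.
May 17, 2020 is Sunday. The next qualifying day is May 18, 2020.

May 18, 2020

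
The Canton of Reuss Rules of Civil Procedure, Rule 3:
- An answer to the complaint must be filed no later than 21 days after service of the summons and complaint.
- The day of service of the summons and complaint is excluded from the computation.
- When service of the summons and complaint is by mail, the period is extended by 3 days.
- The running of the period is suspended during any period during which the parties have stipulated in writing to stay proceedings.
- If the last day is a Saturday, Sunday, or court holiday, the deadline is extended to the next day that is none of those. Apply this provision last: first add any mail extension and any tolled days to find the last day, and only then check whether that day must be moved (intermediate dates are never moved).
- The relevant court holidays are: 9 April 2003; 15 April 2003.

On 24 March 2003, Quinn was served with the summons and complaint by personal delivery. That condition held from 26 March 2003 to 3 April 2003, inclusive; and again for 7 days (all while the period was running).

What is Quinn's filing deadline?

21 days after 24 March 2003 is April 14, 2003.
Service was not by mail, so no mail extension applies.
From March 26, 2003 through April 3, 2003 inclusive is 9 days; tolling adds 9 days: April 14, 2003 + 9 days = April 23, 2003.
Tolling adds 7 days: April 23, 2003 + 7 days = April 30, 2003.
April 30, 2003 is a Wednesday and not a court holiday, so no extension applies.

April 30, 2003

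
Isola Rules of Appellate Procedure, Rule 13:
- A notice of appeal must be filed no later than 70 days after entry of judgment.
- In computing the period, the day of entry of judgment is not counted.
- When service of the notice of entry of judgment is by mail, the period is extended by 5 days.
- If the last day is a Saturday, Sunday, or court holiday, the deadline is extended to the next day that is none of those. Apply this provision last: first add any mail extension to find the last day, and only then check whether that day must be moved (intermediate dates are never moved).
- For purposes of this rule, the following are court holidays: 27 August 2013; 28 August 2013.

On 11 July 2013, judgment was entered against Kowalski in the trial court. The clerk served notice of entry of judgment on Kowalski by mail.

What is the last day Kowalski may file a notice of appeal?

September 24, 2013

70 days after 11 July 2013 is September 19, 2013.
Service was by mail, adding 5 days: September 19, 2013 + 5 days = September 24, 2013.
September 24, 2013 is a Tuesday and not a court holiday, so no extension applies.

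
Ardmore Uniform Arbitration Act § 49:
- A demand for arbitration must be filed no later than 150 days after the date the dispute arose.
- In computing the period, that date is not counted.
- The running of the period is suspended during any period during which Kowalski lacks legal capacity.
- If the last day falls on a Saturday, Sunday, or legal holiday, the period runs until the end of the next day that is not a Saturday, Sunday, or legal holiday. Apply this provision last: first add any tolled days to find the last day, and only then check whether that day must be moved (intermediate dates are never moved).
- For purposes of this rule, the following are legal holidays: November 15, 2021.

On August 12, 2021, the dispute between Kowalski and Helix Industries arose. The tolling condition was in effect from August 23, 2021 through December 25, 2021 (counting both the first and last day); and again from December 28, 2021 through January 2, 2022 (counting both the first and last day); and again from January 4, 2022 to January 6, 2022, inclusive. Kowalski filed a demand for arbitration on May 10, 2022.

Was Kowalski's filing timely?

Yes

150 days after August 12, 2021 is January 9, 2022.
From August 23, 2021 through December 25, 2021 inclusive is 125 days; tolling adds 125 days: January 9, 2022 + 125 days = May 14, 2022.
From December 28, 2021 through January 2, 2022 inclusive is 6 days; tolling adds 6 days: May 14, 2022 + 6 days = May 20, 2022.
From January 4, 2022 through January 6, 2022 inclusive is 3 days; tolling adds 3 days: May 20, 2022 + 3 days = May 23, 2022.
May 23, 2022 is a Monday and not a legal holiday, so no extension applies.
The deadline is May 23, 2022; the filing on May 10, 2022 is on or before that date.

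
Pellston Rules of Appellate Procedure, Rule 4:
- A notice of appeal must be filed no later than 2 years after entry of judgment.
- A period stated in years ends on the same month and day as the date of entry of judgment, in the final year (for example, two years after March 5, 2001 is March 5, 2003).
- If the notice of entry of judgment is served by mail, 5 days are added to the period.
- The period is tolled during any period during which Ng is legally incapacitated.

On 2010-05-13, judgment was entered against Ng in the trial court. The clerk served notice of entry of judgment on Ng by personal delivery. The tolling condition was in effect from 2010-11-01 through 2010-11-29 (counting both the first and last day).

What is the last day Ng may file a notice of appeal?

2 years after 2010-05-13 is May 13, 2012.
Service was not by mail, so no mail extension applies.
From November 1, 2010 through November 29, 2010 inclusive is 29 days; tolling adds 29 days: May 13, 2012 + 29 days = June 11, 2012.

June 11, 2012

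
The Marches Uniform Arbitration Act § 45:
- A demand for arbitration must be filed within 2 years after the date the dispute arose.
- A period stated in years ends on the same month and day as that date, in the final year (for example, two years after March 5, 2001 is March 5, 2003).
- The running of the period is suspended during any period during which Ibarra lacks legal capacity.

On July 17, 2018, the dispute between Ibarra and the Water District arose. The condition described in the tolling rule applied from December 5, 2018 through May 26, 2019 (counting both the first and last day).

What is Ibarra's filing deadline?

January 6, 2021

2 years after July 17, 2018 is July 17, 2020.
From December 5, 2018 through May 26, 2019 inclusive is 173 days; tolling adds 173 days: July 17, 2020 + 173 days = January 6, 2021.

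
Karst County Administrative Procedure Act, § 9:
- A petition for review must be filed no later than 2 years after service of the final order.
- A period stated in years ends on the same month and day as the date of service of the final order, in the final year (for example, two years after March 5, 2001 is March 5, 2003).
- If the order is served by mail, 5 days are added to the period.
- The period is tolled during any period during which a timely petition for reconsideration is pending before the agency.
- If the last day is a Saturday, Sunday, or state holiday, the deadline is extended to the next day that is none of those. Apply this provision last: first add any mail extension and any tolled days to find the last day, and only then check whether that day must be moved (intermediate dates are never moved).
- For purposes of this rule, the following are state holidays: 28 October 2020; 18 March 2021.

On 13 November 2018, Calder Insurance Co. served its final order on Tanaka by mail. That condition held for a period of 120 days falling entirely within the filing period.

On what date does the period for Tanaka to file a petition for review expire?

March 19, 2021

2 years after 13 November 2018 is November 13, 2020.
Service was by mail, adding 5 days: November 13, 2020 + 5 days = November 18, 2020.
Tolling adds 120 days: November 18, 2020 + 120 days = March 18, 2021.
March 18, 2021 is a listed holiday. The next qualifying day is March 19, 2021.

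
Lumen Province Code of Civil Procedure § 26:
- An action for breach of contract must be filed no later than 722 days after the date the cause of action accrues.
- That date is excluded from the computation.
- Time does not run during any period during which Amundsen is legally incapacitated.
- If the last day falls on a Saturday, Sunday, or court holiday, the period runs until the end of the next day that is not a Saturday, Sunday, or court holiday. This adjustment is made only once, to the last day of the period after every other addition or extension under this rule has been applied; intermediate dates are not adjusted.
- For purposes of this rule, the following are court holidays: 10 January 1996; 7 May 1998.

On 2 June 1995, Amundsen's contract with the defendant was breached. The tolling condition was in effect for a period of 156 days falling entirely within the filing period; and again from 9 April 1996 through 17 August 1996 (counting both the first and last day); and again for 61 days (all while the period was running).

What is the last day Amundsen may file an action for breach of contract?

May 8, 1998

722 days after 2 June 1995 is May 24, 1997.
Tolling adds 156 days: May 24, 1997 + 156 days = October 27, 1997.
From April 9, 1996 through August 17, 1996 inclusive is 131 days; tolling adds 131 days: October 27, 1997 + 131 days = March 7, 1998.
Tolling adds 61 days: March 7, 1998 + 61 days = May 7, 1998.
May 7, 1998 is a listed holiday. The next qualifying day is May 8, 1998.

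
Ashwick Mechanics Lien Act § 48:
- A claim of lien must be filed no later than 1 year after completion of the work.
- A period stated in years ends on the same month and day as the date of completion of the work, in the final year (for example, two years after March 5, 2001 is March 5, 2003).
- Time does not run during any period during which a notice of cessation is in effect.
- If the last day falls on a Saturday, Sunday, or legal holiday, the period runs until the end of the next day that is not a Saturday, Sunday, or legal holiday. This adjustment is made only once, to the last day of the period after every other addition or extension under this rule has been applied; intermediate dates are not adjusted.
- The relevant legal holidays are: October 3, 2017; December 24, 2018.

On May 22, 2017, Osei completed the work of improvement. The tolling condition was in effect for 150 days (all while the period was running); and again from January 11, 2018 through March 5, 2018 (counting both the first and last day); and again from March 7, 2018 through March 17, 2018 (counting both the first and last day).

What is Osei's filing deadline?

December 25, 2018

1 year after May 22, 2017 is May 22, 2018.
Tolling adds 150 days: May 22, 2018 + 150 days = October 19, 2018.
From January 11, 2018 through March 5, 2018 inclusive is 54 days; tolling adds 54 days: October 19, 2018 + 54 days = December 12, 2018.
From March 7, 2018 through March 17, 2018 inclusive is 11 days; tolling adds 11 days: December 12, 2018 + 11 days = December 23, 2018.
December 23, 2018 is Sunday; December 24, 2018 is a listed holiday. The next qualifying day is December 25, 2018.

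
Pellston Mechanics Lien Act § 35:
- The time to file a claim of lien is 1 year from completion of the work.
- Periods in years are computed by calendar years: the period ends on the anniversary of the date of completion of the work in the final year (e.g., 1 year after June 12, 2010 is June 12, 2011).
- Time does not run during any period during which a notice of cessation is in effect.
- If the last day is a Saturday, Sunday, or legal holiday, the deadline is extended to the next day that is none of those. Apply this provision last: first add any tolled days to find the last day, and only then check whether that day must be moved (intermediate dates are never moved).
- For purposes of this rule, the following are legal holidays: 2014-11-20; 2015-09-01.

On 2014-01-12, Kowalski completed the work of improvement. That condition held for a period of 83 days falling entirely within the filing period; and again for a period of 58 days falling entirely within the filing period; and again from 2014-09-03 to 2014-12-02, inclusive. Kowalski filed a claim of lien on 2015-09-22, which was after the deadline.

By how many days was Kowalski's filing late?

20 days

1 year after 2014-01-12 is January 12, 2015.
Tolling adds 83 days: January 12, 2015 + 83 days = April 5, 2015.
Tolling adds 58 days: April 5, 2015 + 58 days = June 2, 2015.
From September 3, 2014 through December 2, 2014 inclusive is 91 days; tolling adds 91 days: June 2, 2015 + 91 days = September 1, 2015.
September 1, 2015 is a listed holiday. The next qualifying day is September 2, 2015.
The deadline is September 2, 2015; from September 2, 2015 to September 22, 2015 is 20 days.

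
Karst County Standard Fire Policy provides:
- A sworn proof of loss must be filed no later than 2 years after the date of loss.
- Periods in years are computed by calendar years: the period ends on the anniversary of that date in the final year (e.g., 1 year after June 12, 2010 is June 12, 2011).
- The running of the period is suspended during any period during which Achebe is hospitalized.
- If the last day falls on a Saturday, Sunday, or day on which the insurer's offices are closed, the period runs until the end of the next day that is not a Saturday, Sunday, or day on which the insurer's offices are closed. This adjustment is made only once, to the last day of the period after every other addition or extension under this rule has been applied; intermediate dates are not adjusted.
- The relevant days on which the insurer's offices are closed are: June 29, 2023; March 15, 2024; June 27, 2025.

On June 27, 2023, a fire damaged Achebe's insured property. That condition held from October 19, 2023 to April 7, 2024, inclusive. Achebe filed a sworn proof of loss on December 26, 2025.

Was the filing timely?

2 years after June 27, 2023 is June 27, 2025.
From October 19, 2023 through April 7, 2024 inclusive is 172 days; tolling adds 172 days: June 27, 2025 + 172 days = December 16, 2025.
December 16, 2025 is a Tuesday and not a day on which the insurer's offices are closed, so no extension applies.
The deadline is December 16, 2025; the filing on December 26, 2025 is after that date.

No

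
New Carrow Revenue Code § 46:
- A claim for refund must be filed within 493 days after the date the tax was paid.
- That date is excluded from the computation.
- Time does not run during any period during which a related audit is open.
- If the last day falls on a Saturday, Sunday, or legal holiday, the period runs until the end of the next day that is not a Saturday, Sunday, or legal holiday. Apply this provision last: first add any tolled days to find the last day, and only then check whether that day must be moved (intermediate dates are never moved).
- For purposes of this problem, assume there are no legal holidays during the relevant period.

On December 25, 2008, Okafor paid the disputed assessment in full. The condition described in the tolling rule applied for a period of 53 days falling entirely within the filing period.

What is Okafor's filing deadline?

493 days after December 25, 2008 is May 2, 2010.
Tolling adds 53 days: May 2, 2010 + 53 days = June 24, 2010.
June 24, 2010 is a Thursday and not a legal holiday, so no extension applies.

June 24, 2010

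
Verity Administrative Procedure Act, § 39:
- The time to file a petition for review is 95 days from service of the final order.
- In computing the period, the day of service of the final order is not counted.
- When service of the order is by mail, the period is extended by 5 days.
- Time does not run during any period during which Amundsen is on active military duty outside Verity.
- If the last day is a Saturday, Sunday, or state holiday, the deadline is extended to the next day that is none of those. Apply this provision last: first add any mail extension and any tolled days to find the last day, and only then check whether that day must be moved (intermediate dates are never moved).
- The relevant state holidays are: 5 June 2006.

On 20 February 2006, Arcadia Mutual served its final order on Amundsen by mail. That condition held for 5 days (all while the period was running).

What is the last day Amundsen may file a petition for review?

95 days after 20 February 2006 is May 26, 2006.
Service was by mail, adding 5 days: May 26, 2006 + 5 days = May 31, 2006.
Tolling adds 5 days: May 31, 2006 + 5 days = June 5, 2006.
June 5, 2006 is a listed holiday. The next qualifying day is June 6, 2006.

June 6, 2006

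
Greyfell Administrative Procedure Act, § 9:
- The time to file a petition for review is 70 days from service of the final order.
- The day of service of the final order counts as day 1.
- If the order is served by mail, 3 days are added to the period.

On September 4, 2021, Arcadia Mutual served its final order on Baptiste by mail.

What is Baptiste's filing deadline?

November 15, 2021

Counting September 4, 2021 as day 1, day 70 is November 12, 2021.
Service was by mail, adding 3 days: November 12, 2021 + 3 days = November 15, 2021.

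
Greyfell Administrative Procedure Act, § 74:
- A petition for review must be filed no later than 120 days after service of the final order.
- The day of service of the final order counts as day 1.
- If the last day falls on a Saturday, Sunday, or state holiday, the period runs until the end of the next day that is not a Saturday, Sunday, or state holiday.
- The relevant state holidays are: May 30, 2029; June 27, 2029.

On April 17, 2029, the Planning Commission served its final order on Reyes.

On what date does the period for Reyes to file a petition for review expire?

Counting April 17, 2029 as day 1, day 120 is August 14, 2029.
August 14, 2029 is a Tuesday and not a state holiday, so no extension applies.

August 14, 2029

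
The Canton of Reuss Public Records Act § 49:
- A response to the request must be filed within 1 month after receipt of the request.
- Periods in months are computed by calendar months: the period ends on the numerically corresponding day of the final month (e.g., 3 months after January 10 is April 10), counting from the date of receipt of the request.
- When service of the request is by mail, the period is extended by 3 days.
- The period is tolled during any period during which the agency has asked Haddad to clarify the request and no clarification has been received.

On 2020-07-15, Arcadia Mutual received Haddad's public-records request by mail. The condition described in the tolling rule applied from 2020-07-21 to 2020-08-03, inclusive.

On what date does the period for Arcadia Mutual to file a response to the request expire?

1 month after 2020-07-15 is August 15, 2020.
Service was by mail, adding 3 days: August 15, 2020 + 3 days = August 18, 2020.
From July 21, 2020 through August 3, 2020 inclusive is 14 days; tolling adds 14 days: August 18, 2020 + 14 days = September 1, 2020.

September 1, 2020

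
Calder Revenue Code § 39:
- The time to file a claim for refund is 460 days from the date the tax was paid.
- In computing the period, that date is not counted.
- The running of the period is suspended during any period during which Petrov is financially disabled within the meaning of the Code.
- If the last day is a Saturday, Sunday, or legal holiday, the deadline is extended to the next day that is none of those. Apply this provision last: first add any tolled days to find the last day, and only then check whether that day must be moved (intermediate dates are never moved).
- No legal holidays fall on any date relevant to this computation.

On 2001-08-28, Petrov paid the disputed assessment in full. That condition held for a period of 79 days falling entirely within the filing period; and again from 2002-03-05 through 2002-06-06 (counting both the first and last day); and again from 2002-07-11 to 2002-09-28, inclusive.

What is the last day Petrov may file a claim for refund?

460 days after 2001-08-28 is December 1, 2002.
Tolling adds 79 days: December 1, 2002 + 79 days = February 18, 2003.
From March 5, 2002 through June 6, 2002 inclusive is 94 days; tolling adds 94 days: February 18, 2003 + 94 days = May 23, 2003.
From July 11, 2002 through September 28, 2002 inclusive is 80 days; tolling adds 80 days: May 23, 2003 + 80 days = August 11, 2003.
August 11, 2003 is a Monday and not a legal holiday, so no extension applies.

August 11, 2003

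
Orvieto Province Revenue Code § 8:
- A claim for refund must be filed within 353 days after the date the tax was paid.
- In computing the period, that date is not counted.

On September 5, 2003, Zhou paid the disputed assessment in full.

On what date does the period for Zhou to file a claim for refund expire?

353 days after September 5, 2003 is August 23, 2004.

August 23, 2004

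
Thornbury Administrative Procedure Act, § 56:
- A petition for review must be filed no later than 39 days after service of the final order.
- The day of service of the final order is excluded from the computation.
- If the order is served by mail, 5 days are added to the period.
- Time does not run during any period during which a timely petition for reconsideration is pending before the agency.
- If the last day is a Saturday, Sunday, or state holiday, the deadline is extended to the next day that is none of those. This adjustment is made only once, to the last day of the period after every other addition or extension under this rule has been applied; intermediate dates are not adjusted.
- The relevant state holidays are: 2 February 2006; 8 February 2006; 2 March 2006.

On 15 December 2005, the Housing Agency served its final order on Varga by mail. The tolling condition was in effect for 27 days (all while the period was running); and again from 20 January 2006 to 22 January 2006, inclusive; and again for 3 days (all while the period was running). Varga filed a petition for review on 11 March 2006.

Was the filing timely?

39 days after 15 December 2005 is January 23, 2006.
Service was by mail, adding 5 days: January 23, 2006 + 5 days = January 28, 2006.
Tolling adds 27 days: January 28, 2006 + 27 days = February 24, 2006.
From January 20, 2006 through January 22, 2006 inclusive is 3 days; tolling adds 3 days: February 24, 2006 + 3 days = February 27, 2006.
Tolling adds 3 days: February 27, 2006 + 3 days = March 2, 2006.
March 2, 2006 is a listed holiday. The next qualifying day is March 3, 2006.
The deadline is March 3, 2006; the filing on March 11, 2006 is after that date.

No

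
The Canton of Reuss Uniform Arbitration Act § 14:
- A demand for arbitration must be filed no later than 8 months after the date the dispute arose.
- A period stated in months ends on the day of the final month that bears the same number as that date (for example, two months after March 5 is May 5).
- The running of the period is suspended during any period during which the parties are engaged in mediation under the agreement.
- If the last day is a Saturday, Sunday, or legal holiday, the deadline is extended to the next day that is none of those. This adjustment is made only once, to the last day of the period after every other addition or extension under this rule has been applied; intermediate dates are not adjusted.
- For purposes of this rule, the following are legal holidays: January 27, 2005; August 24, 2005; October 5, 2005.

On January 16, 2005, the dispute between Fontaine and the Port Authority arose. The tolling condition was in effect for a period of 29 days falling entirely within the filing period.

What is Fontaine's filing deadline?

October 17, 2005

8 months after January 16, 2005 is September 16, 2005.
Tolling adds 29 days: September 16, 2005 + 29 days = October 15, 2005.
October 15, 2005 is Saturday; October 16, 2005 is Sunday. The next qualifying day is October 17, 2005.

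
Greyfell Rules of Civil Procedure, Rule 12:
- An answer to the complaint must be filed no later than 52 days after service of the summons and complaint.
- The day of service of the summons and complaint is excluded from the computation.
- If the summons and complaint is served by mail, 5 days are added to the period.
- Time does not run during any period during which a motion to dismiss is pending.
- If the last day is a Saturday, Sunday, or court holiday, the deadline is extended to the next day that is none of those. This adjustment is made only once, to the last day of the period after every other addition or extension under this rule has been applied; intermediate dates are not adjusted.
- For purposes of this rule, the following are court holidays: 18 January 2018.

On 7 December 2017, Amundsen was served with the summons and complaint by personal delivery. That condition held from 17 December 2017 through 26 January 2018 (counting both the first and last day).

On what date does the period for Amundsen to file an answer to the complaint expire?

March 12, 2018

52 days after 7 December 2017 is January 28, 2018.
Service was not by mail, so no mail extension applies.
From December 17, 2017 through January 26, 2018 inclusive is 41 days; tolling adds 41 days: January 28, 2018 + 41 days = March 10, 2018.
March 10, 2018 is Saturday; March 11, 2018 is Sunday. The next qualifying day is March 12, 2018.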